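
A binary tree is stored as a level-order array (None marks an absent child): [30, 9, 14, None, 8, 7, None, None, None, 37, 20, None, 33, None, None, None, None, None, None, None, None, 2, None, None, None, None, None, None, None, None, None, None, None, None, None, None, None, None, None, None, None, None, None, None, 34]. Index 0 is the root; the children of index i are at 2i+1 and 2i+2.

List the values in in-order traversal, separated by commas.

9, 37, 8, 2, 34, 20, 30, 7, 33, 14

In-order visits the left subtree, then the node, then the right subtree.
At 30: go left to 9.
  At 9: no left child.
  Visit 9.
  At 9: go right to 8.
    At 8: go left to 37.
      37 is a leaf — visit 37.
    Visit 8.
    At 8: go right to 20.
      At 20: go left to 2.
        At 2: no left child.
        Visit 2.
        At 2: go right to 34.
          34 is a leaf — visit 34.
      Visit 20.
      At 20: no right child.
Visit 30.
At 30: go right to 14.
  At 14: go left to 7.
    At 7: no left child.
    Visit 7.
    At 7: go right to 33.
      33 is a leaf — visit 33.
  Visit 14.
  At 14: no right child.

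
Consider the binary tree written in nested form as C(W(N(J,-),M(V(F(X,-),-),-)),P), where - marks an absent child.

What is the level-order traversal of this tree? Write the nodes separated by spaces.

Level-order visits nodes level by level from the root, left to right within each level.
Level 0: C
Level 1: W, P
Level 2: N, M
Level 3: J, V
Level 4: F
Level 5: X

C W P N M J V F X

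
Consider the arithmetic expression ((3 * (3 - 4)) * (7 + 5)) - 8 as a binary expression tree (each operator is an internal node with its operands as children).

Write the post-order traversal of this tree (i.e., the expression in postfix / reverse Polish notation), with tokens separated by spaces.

3 3 4 - * 7 5 + * 8 -

Post-order on an expression tree gives postfix notation: for each operator, emit left operand, right operand, then the operator.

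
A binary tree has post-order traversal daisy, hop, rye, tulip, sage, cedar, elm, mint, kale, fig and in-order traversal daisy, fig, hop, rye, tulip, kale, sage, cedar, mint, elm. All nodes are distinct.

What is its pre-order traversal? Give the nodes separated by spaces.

The last element of post-order is the root; it splits in-order into left and right subtrees.
Root fig: left subtree has 1 node {daisy}, right has 8 {hop, rye, tulip, kale, sage, cedar, mint, elm}.
  Root kale: left subtree has 3 nodes {hop, rye, tulip}, right has 4 {sage, cedar, mint, elm}.
    Root tulip: left subtree has 2 nodes {hop, rye}, right has 0 { }.
      Root rye: left subtree has 1 node {hop}, right has 0 { }.
    Root mint: left subtree has 2 nodes {sage, cedar}, right has 1 {elm}.
      Root cedar: left subtree has 1 node {sage}, right has 0 { }.

fig daisy kale tulip rye hop mint cedar sage elm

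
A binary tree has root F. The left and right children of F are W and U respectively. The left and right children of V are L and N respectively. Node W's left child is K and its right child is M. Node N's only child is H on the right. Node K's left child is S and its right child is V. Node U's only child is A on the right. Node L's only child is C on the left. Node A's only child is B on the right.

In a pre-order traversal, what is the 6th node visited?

Pre-order visits the node, then its left subtree, then its right subtree.
Visit F.
At F: go left to W.
  Visit W.
  At W: go left to K.
    Visit K.
    At K: go left to S.
      S is a leaf — visit S.
    At K: go right to V.
      Visit V.
      At V: go left to L.
        Visit L.
        At L: go left to C.
          C is a leaf — visit C.
        At L: no right child.
      At V: go right to N.
        Visit N.
        At N: no left child.
        At N: go right to H.
          H is a leaf — visit H.
  At W: go right to M.
    M is a leaf — visit M.
At F: go right to U.
  Visit U.
  At U: no left child.
  At U: go right to A.
    Visit A.
    At A: no left child.
    At A: go right to B.
      B is a leaf — visit B.
Full pre-order sequence: F, W, K, S, V, L, C, N, H, M, U, A, B.

L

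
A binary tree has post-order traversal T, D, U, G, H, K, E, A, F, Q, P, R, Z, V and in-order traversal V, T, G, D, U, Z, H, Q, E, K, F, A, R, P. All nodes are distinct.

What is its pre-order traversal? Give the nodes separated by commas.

V, Z, G, T, U, D, R, Q, H, F, E, K, A, P

The last element of post-order is the root; it splits in-order into left and right subtrees.
Root V: left subtree has 0 nodes { }, right has 13 {T, G, D, U, Z, H, Q, E, K, F, A, R, P}.
  Root Z: left subtree has 4 nodes {T, G, D, U}, right has 8 {H, Q, E, K, F, A, R, P}.
    Root G: left subtree has 1 node {T}, right has 2 {D, U}.
      Root U: left subtree has 1 node {D}, right has 0 { }.
    Root R: left subtree has 6 nodes {H, Q, E, K, F, A}, right has 1 {P}.
      Root Q: left subtree has 1 node {H}, right has 4 {E, K, F, A}.
        Root F: left subtree has 2 nodes {E, K}, right has 1 {A}.
          Root E: left subtree has 0 nodes { }, right has 1 {K}.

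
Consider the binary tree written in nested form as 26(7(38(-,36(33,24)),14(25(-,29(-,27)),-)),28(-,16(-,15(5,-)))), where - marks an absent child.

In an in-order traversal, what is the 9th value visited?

14

In-order visits the left subtree, then the node, then the right subtree.
At 26: go left to 7.
  At 7: go left to 38.
    At 38: no left child.
    Visit 38.
    At 38: go right to 36.
      At 36: go left to 33.
        33 is a leaf — visit 33.
      Visit 36.
      At 36: go right to 24.
        24 is a leaf — visit 24.
  Visit 7.
  At 7: go right to 14.
    At 14: go left to 25.
      At 25: no left child.
      Visit 25.
      At 25: go right to 29.
        At 29: no left child.
        Visit 29.
        At 29: go right to 27.
          27 is a leaf — visit 27.
    Visit 14.
    At 14: no right child.
Visit 26.
At 26: go right to 28.
  At 28: no left child.
  Visit 28.
  At 28: go right to 16.
    At 16: no left child.
    Visit 16.
    At 16: go right to 15.
      At 15: go left to 5.
        5 is a leaf — visit 5.
      Visit 15.
      At 15: no right child.
Full in-order sequence: 38, 33, 36, 24, 7, 25, 29, 27, 14, 26, 28, 16, 5, 15.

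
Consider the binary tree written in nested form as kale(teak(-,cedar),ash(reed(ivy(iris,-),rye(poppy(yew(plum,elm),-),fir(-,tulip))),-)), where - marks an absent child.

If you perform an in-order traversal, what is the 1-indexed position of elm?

In-order visits the left subtree, then the node, then the right subtree.
At kale: go left to teak.
  At teak: no left child.
  Visit teak.
  At teak: go right to cedar.
    cedar is a leaf — visit cedar.
Visit kale.
At kale: go right to ash.
  At ash: go left to reed.
    At reed: go left to ivy.
      At ivy: go left to iris.
        iris is a leaf — visit iris.
      Visit ivy.
      At ivy: no right child.
    Visit reed.
    At reed: go right to rye.
      At rye: go left to poppy.
        At poppy: go left to yew.
          At yew: go left to plum.
            plum is a leaf — visit plum.
          Visit yew.
          At yew: go right to elm.
            elm is a leaf — visit elm.
        Visit poppy.
        At poppy: no right child.
      Visit rye.
      At rye: go right to fir.
        At fir: no left child.
        Visit fir.
        At fir: go right to tulip.
          tulip is a leaf — visit tulip.
  Visit ash.
  At ash: no right child.
Full in-order sequence: teak, cedar, kale, iris, ivy, reed, plum, yew, elm, poppy, rye, fir, tulip, ash.

9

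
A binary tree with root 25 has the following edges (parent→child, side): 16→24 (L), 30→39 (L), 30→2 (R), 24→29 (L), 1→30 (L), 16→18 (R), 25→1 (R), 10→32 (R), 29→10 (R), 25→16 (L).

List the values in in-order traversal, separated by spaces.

29 10 32 24 16 18 25 39 30 2 1

In-order visits the left subtree, then the node, then the right subtree.
At 25: go left to 16.
  At 16: go left to 24.
    At 24: go left to 29.
      At 29: no left child.
      Visit 29.
      At 29: go right to 10.
        At 10: no left child.
        Visit 10.
        At 10: go right to 32.
          32 is a leaf — visit 32.
    Visit 24.
    At 24: no right child.
  Visit 16.
  At 16: go right to 18.
    18 is a leaf — visit 18.
Visit 25.
At 25: go right to 1.
  At 1: go left to 30.
    At 30: go left to 39.
      39 is a leaf — visit 39.
    Visit 30.
    At 30: go right to 2.
      2 is a leaf — visit 2.
  Visit 1.
  At 1: no right child.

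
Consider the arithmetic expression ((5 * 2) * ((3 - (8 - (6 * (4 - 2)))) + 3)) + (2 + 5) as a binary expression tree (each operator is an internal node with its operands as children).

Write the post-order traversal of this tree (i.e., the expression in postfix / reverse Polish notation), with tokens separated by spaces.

5 2 * 3 8 6 4 2 - * - - 3 + * 2 5 + +

Post-order on an expression tree gives postfix notation: for each operator, emit left operand, right operand, then the operator.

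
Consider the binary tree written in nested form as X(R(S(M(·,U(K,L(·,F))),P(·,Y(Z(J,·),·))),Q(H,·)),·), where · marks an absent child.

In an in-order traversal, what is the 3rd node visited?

U

In-order visits the left subtree, then the node, then the right subtree.
At X: go left to R.
  At R: go left to S.
    At S: go left to M.
      At M: no left child.
      Visit M.
      At M: go right to U.
        At U: go left to K.
          K is a leaf — visit K.
        Visit U.
        At U: go right to L.
          At L: no left child.
          Visit L.
          At L: go right to F.
            F is a leaf — visit F.
    Visit S.
    At S: go right to P.
      At P: no left child.
      Visit P.
      At P: go right to Y.
        At Y: go left to Z.
          At Z: go left to J.
            J is a leaf — visit J.
          Visit Z.
          At Z: no right child.
        Visit Y.
        At Y: no right child.
  Visit R.
  At R: go right to Q.
    At Q: go left to H.
      H is a leaf — visit H.
    Visit Q.
    At Q: no right child.
Visit X.
At X: no right child.
Full in-order sequence: M, K, U, L, F, S, P, J, Z, Y, R, H, Q, X.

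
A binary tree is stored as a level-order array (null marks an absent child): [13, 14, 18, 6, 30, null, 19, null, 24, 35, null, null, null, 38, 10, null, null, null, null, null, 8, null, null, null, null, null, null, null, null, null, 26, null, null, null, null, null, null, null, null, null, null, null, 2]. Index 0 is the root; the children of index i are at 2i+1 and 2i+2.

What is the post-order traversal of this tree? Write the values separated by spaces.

Post-order visits the left subtree, then the right subtree, then the node.
At 13: go left to 14.
  At 14: go left to 6.
    At 6: no left child.
    At 6: go right to 24.
      24 is a leaf — visit 24.
    Visit 6.
  At 14: go right to 30.
    At 30: go left to 35.
      At 35: no left child.
      At 35: go right to 8.
        At 8: no left child.
        At 8: go right to 2.
          2 is a leaf — visit 2.
        Visit 8.
      Visit 35.
    At 30: no right child.
    Visit 30.
  Visit 14.
At 13: go right to 18.
  At 18: no left child.
  At 18: go right to 19.
    At 19: go left to 38.
      38 is a leaf — visit 38.
    At 19: go right to 10.
      At 10: no left child.
      At 10: go right to 26.
        26 is a leaf — visit 26.
      Visit 10.
    Visit 19.
  Visit 18.
Visit 13.

24 6 2 8 35 30 14 38 26 10 19 18 13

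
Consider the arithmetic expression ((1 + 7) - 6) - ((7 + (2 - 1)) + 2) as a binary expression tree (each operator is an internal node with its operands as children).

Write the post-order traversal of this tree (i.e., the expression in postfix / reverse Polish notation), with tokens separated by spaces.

1 7 + 6 - 7 2 1 - + 2 + -

Post-order on an expression tree gives postfix notation: for each operator, emit left operand, right operand, then the operator.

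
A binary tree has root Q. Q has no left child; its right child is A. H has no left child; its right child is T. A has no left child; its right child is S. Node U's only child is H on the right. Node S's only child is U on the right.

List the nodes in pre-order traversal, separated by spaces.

Pre-order visits the node, then its left subtree, then its right subtree.
Visit Q.
At Q: no left child.
At Q: go right to A.
  Visit A.
  At A: no left child.
  At A: go right to S.
    Visit S.
    At S: no left child.
    At S: go right to U.
      Visit U.
      At U: no left child.
      At U: go right to H.
        Visit H.
        At H: no left child.
        At H: go right to T.
          T is a leaf — visit T.

Q A S U H T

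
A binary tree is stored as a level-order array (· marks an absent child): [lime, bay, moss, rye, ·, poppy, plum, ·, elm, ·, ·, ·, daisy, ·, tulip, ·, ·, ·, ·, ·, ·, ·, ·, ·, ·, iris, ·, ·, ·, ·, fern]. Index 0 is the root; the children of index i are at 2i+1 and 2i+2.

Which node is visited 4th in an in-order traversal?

lime

In-order visits the left subtree, then the node, then the right subtree.
At lime: go left to bay.
  At bay: go left to rye.
    At rye: no left child.
    Visit rye.
    At rye: go right to elm.
      elm is a leaf — visit elm.
  Visit bay.
  At bay: no right child.
Visit lime.
At lime: go right to moss.
  At moss: go left to poppy.
    At poppy: no left child.
    Visit poppy.
    At poppy: go right to daisy.
      At daisy: go left to iris.
        iris is a leaf — visit iris.
      Visit daisy.
      At daisy: no right child.
  Visit moss.
  At moss: go right to plum.
    At plum: no left child.
    Visit plum.
    At plum: go right to tulip.
      At tulip: no left child.
      Visit tulip.
      At tulip: go right to fern.
        fern is a leaf — visit fern.
Full in-order sequence: rye, elm, bay, lime, poppy, iris, daisy, moss, plum, tulip, fern.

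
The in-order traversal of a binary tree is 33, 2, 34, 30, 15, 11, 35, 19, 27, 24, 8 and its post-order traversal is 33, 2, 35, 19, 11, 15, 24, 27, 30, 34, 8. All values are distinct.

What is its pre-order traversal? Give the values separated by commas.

8, 34, 2, 33, 30, 27, 15, 11, 19, 35, 24

The last element of post-order is the root; it splits in-order into left and right subtrees.
Root 8: left subtree has 10 nodes {33, 2, 34, 30, 15, 11, 35, 19, 27, 24}, right has 0 { }.
  Root 34: left subtree has 2 nodes {33, 2}, right has 7 {30, 15, 11, 35, 19, 27, 24}.
    Root 2: left subtree has 1 node {33}, right has 0 { }.
    Root 30: left subtree has 0 nodes { }, right has 6 {15, 11, 35, 19, 27, 24}.
      Root 27: left subtree has 4 nodes {15, 11, 35, 19}, right has 1 {24}.
        Root 15: left subtree has 0 nodes { }, right has 3 {11, 35, 19}.
          Root 11: left subtree has 0 nodes { }, right has 2 {35, 19}.
            Root 19: left subtree has 1 node {35}, right has 0 { }.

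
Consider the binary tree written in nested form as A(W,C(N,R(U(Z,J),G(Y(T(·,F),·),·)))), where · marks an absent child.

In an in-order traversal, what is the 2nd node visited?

A

In-order visits the left subtree, then the node, then the right subtree.
At A: go left to W.
  W is a leaf — visit W.
Visit A.
At A: go right to C.
  At C: go left to N.
    N is a leaf — visit N.
  Visit C.
  At C: go right to R.
    At R: go left to U.
      At U: go left to Z.
        Z is a leaf — visit Z.
      Visit U.
      At U: go right to J.
        J is a leaf — visit J.
    Visit R.
    At R: go right to G.
      At G: go left to Y.
        At Y: go left to T.
          At T: no left child.
          Visit T.
          At T: go right to F.
            F is a leaf — visit F.
        Visit Y.
        At Y: no right child.
      Visit G.
      At G: no right child.
Full in-order sequence: W, A, N, C, Z, U, J, R, T, F, Y, G.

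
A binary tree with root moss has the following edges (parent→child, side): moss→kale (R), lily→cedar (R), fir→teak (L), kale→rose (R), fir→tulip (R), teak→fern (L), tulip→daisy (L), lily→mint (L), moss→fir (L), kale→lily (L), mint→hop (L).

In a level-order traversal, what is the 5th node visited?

Level-order visits nodes level by level from the root, left to right within each level.
Level 0: moss
Level 1: fir, kale
Level 2: teak, tulip, lily, rose
Level 3: fern, daisy, mint, cedar
Level 4: hop
Full level-order sequence: moss, fir, kale, teak, tulip, lily, rose, fern, daisy, mint, cedar, hop.

tulip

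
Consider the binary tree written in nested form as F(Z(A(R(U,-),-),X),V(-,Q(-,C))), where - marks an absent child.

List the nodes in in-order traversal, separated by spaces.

In-order visits the left subtree, then the node, then the right subtree.
At F: go left to Z.
  At Z: go left to A.
    At A: go left to R.
      At R: go left to U.
        U is a leaf — visit U.
      Visit R.
      At R: no right child.
    Visit A.
    At A: no right child.
  Visit Z.
  At Z: go right to X.
    X is a leaf — visit X.
Visit F.
At F: go right to V.
  At V: no left child.
  Visit V.
  At V: go right to Q.
    At Q: no left child.
    Visit Q.
    At Q: go right to C.
      C is a leaf — visit C.

U R A Z X F V Q C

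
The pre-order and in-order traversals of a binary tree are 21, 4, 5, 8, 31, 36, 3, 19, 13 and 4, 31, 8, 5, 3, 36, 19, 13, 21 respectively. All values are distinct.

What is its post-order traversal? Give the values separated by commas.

The first element of pre-order is the root; it splits in-order into left and right subtrees.
Root 21: left subtree has 8 nodes {4, 31, 8, 5, 3, 36, 19, 13}, right has 0 { }.
  Root 4: left subtree has 0 nodes { }, right has 7 {31, 8, 5, 3, 36, 19, 13}.
    Root 5: left subtree has 2 nodes {31, 8}, right has 4 {3, 36, 19, 13}.
      Root 8: left subtree has 1 node {31}, right has 0 { }.
      Root 36: left subtree has 1 node {3}, right has 2 {19, 13}.
        Root 19: left subtree has 0 nodes { }, right has 1 {13}.

31, 8, 3, 13, 19, 36, 5, 4, 21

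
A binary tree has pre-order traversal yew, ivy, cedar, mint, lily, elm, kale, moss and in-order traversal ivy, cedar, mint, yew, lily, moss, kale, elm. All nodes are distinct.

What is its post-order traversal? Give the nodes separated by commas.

The first element of pre-order is the root; it splits in-order into left and right subtrees.
Root yew: left subtree has 3 nodes {ivy, cedar, mint}, right has 4 {lily, moss, kale, elm}.
  Root ivy: left subtree has 0 nodes { }, right has 2 {cedar, mint}.
    Root cedar: left subtree has 0 nodes { }, right has 1 {mint}.
  Root lily: left subtree has 0 nodes { }, right has 3 {moss, kale, elm}.
    Root elm: left subtree has 2 nodes {moss, kale}, right has 0 { }.
      Root kale: left subtree has 1 node {moss}, right has 0 { }.

mint, cedar, ivy, moss, kale, elm, lily, yew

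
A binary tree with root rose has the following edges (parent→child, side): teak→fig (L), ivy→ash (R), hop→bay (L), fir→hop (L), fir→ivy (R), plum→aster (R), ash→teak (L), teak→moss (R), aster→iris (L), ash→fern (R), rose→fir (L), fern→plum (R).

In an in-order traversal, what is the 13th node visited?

rose

In-order visits the left subtree, then the node, then the right subtree.
At rose: go left to fir.
  At fir: go left to hop.
    At hop: go left to bay.
      bay is a leaf — visit bay.
    Visit hop.
    At hop: no right child.
  Visit fir.
  At fir: go right to ivy.
    At ivy: no left child.
    Visit ivy.
    At ivy: go right to ash.
      At ash: go left to teak.
        At teak: go left to fig.
          fig is a leaf — visit fig.
        Visit teak.
        At teak: go right to moss.
          moss is a leaf — visit moss.
      Visit ash.
      At ash: go right to fern.
        At fern: no left child.
        Visit fern.
        At fern: go right to plum.
          At plum: no left child.
          Visit plum.
          At plum: go right to aster.
            At aster: go left to iris.
              iris is a leaf — visit iris.
            Visit aster.
            At aster: no right child.
Visit rose.
At rose: no right child.
Full in-order sequence: bay, hop, fir, ivy, fig, teak, moss, ash, fern, plum, iris, aster, rose.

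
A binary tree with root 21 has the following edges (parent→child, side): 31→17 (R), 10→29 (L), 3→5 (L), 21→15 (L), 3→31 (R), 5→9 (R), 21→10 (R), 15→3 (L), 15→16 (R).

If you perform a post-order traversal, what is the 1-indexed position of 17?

Post-order visits the left subtree, then the right subtree, then the node.
At 21: go left to 15.
  At 15: go left to 3.
    At 3: go left to 5.
      At 5: no left child.
      At 5: go right to 9.
        9 is a leaf — visit 9.
      Visit 5.
    At 3: go right to 31.
      At 31: no left child.
      At 31: go right to 17.
        17 is a leaf — visit 17.
      Visit 31.
    Visit 3.
  At 15: go right to 16.
    16 is a leaf — visit 16.
  Visit 15.
At 21: go right to 10.
  At 10: go left to 29.
    29 is a leaf — visit 29.
  At 10: no right child.
  Visit 10.
Visit 21.
Full post-order sequence: 9, 5, 17, 31, 3, 16, 15, 29, 10, 21.

3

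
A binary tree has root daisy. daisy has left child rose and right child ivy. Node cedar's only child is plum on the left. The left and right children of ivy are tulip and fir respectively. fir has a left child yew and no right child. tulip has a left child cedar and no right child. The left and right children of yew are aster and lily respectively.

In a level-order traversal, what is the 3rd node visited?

Level-order visits nodes level by level from the root, left to right within each level.
Level 0: daisy
Level 1: rose, ivy
Level 2: tulip, fir
Level 3: cedar, yew
Level 4: plum, aster, lily
Full level-order sequence: daisy, rose, ivy, tulip, fir, cedar, yew, plum, aster, lily.

ivy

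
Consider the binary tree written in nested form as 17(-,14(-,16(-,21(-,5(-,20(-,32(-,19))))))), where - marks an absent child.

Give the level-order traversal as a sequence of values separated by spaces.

Level-order visits nodes level by level from the root, left to right within each level.
Level 0: 17
Level 1: 14
Level 2: 16
Level 3: 21
Level 4: 5
Level 5: 20
Level 6: 32
Level 7: 19

17 14 16 21 5 20 32 19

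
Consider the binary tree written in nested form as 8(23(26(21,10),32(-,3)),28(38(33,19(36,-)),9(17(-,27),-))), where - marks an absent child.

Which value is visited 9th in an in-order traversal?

In-order visits the left subtree, then the node, then the right subtree.
At 8: go left to 23.
  At 23: go left to 26.
    At 26: go left to 21.
      21 is a leaf — visit 21.
    Visit 26.
    At 26: go right to 10.
      10 is a leaf — visit 10.
  Visit 23.
  At 23: go right to 32.
    At 32: no left child.
    Visit 32.
    At 32: go right to 3.
      3 is a leaf — visit 3.
Visit 8.
At 8: go right to 28.
  At 28: go left to 38.
    At 38: go left to 33.
      33 is a leaf — visit 33.
    Visit 38.
    At 38: go right to 19.
      At 19: go left to 36.
        36 is a leaf — visit 36.
      Visit 19.
      At 19: no right child.
  Visit 28.
  At 28: go right to 9.
    At 9: go left to 17.
      At 17: no left child.
      Visit 17.
      At 17: go right to 27.
        27 is a leaf — visit 27.
    Visit 9.
    At 9: no right child.
Full in-order sequence: 21, 26, 10, 23, 32, 3, 8, 33, 38, 36, 19, 28, 17, 27, 9.

38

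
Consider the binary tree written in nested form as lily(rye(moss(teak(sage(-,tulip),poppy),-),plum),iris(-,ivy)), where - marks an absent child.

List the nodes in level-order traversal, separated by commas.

lily, rye, iris, moss, plum, ivy, teak, sage, poppy, tulip

Level-order visits nodes level by level from the root, left to right within each level.
Level 0: lily
Level 1: rye, iris
Level 2: moss, plum, ivy
Level 3: teak
Level 4: sage, poppy
Level 5: tulip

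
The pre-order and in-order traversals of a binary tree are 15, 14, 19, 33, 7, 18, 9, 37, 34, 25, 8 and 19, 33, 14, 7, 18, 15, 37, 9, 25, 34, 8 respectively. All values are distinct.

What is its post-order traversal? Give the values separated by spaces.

33 19 18 7 14 37 25 8 34 9 15

The first element of pre-order is the root; it splits in-order into left and right subtrees.
Root 15: left subtree has 5 nodes {19, 33, 14, 7, 18}, right has 5 {37, 9, 25, 34, 8}.
  Root 14: left subtree has 2 nodes {19, 33}, right has 2 {7, 18}.
    Root 19: left subtree has 0 nodes { }, right has 1 {33}.
    Root 7: left subtree has 0 nodes { }, right has 1 {18}.
  Root 9: left subtree has 1 node {37}, right has 3 {25, 34, 8}.
    Root 34: left subtree has 1 node {25}, right has 1 {8}.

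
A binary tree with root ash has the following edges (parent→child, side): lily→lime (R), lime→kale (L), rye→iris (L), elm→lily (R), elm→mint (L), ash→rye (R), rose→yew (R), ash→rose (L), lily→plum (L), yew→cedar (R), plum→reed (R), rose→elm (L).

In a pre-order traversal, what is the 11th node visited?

cedar

Pre-order visits the node, then its left subtree, then its right subtree.
Visit ash.
At ash: go left to rose.
  Visit rose.
  At rose: go left to elm.
    Visit elm.
    At elm: go left to mint.
      mint is a leaf — visit mint.
    At elm: go right to lily.
      Visit lily.
      At lily: go left to plum.
        Visit plum.
        At plum: no left child.
        At plum: go right to reed.
          reed is a leaf — visit reed.
      At lily: go right to lime.
        Visit lime.
        At lime: go left to kale.
          kale is a leaf — visit kale.
        At lime: no right child.
  At rose: go right to yew.
    Visit yew.
    At yew: no left child.
    At yew: go right to cedar.
      cedar is a leaf — visit cedar.
At ash: go right to rye.
  Visit rye.
  At rye: go left to iris.
    iris is a leaf — visit iris.
  At rye: no right child.
Full pre-order sequence: ash, rose, elm, mint, lily, plum, reed, lime, kale, yew, cedar, rye, iris.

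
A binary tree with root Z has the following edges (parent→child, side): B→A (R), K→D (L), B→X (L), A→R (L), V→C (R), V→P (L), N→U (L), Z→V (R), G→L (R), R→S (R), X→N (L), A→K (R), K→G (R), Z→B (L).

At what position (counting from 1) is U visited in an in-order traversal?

1

In-order visits the left subtree, then the node, then the right subtree.
At Z: go left to B.
  At B: go left to X.
    At X: go left to N.
      At N: go left to U.
        U is a leaf — visit U.
      Visit N.
      At N: no right child.
    Visit X.
    At X: no right child.
  Visit B.
  At B: go right to A.
    At A: go left to R.
      At R: no left child.
      Visit R.
      At R: go right to S.
        S is a leaf — visit S.
    Visit A.
    At A: go right to K.
      At K: go left to D.
        D is a leaf — visit D.
      Visit K.
      At K: go right to G.
        At G: no left child.
        Visit G.
        At G: go right to L.
          L is a leaf — visit L.
Visit Z.
At Z: go right to V.
  At V: go left to P.
    P is a leaf — visit P.
  Visit V.
  At V: go right to C.
    C is a leaf — visit C.
Full in-order sequence: U, N, X, B, R, S, A, D, K, G, L, Z, P, V, C.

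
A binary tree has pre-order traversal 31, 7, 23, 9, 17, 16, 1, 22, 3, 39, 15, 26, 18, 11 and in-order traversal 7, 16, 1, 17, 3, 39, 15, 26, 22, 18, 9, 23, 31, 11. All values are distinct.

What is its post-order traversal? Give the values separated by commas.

1, 16, 26, 15, 39, 3, 18, 22, 17, 9, 23, 7, 11, 31

The first element of pre-order is the root; it splits in-order into left and right subtrees.
Root 31: left subtree has 12 nodes {7, 16, 1, 17, 3, 39, 15, 26, 22, 18, 9, 23}, right has 1 {11}.
  Root 7: left subtree has 0 nodes { }, right has 11 {16, 1, 17, 3, 39, 15, 26, 22, 18, 9, 23}.
    Root 23: left subtree has 10 nodes {16, 1, 17, 3, 39, 15, 26, 22, 18, 9}, right has 0 { }.
      Root 9: left subtree has 9 nodes {16, 1, 17, 3, 39, 15, 26, 22, 18}, right has 0 { }.
        Root 17: left subtree has 2 nodes {16, 1}, right has 6 {3, 39, 15, 26, 22, 18}.
          Root 16: left subtree has 0 nodes { }, right has 1 {1}.
          Root 22: left subtree has 4 nodes {3, 39, 15, 26}, right has 1 {18}.
            Root 3: left subtree has 0 nodes { }, right has 3 {39, 15, 26}.
              Root 39: left subtree has 0 nodes { }, right has 2 {15, 26}.
                Root 15: left subtree has 0 nodes { }, right has 1 {26}.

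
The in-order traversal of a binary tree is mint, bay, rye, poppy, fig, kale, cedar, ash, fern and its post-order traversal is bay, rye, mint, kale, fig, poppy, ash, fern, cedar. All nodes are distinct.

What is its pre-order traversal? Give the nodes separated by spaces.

cedar poppy mint rye bay fig kale fern ash

The last element of post-order is the root; it splits in-order into left and right subtrees.
Root cedar: left subtree has 6 nodes {mint, bay, rye, poppy, fig, kale}, right has 2 {ash, fern}.
  Root poppy: left subtree has 3 nodes {mint, bay, rye}, right has 2 {fig, kale}.
    Root mint: left subtree has 0 nodes { }, right has 2 {bay, rye}.
      Root rye: left subtree has 1 node {bay}, right has 0 { }.
    Root fig: left subtree has 0 nodes { }, right has 1 {kale}.
  Root fern: left subtree has 1 node {ash}, right has 0 { }.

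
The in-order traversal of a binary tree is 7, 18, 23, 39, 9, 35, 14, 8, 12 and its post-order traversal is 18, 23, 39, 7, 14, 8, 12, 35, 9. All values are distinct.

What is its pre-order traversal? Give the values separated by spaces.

9 7 39 23 18 35 12 8 14

The last element of post-order is the root; it splits in-order into left and right subtrees.
Root 9: left subtree has 4 nodes {7, 18, 23, 39}, right has 4 {35, 14, 8, 12}.
  Root 7: left subtree has 0 nodes { }, right has 3 {18, 23, 39}.
    Root 39: left subtree has 2 nodes {18, 23}, right has 0 { }.
      Root 23: left subtree has 1 node {18}, right has 0 { }.
  Root 35: left subtree has 0 nodes { }, right has 3 {14, 8, 12}.
    Root 12: left subtree has 2 nodes {14, 8}, right has 0 { }.
      Root 8: left subtree has 1 node {14}, right has 0 { }.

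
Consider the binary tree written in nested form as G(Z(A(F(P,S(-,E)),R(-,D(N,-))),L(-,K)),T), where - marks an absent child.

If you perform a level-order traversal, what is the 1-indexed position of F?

6

Level-order visits nodes level by level from the root, left to right within each level.
Level 0: G
Level 1: Z, T
Level 2: A, L
Level 3: F, R, K
Level 4: P, S, D
Level 5: E, N
Full level-order sequence: G, Z, T, A, L, F, R, K, P, S, D, E, N.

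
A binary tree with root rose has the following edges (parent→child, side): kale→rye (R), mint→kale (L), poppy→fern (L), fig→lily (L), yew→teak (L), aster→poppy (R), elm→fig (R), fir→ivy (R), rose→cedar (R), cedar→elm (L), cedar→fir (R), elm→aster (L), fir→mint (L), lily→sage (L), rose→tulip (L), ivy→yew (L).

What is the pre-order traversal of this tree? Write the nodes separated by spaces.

rose tulip cedar elm aster poppy fern fig lily sage fir mint kale rye ivy yew teak

Pre-order visits the node, then its left subtree, then its right subtree.
Visit rose.
At rose: go left to tulip.
  tulip is a leaf — visit tulip.
At rose: go right to cedar.
  Visit cedar.
  At cedar: go left to elm.
    Visit elm.
    At elm: go left to aster.
      Visit aster.
      At aster: no left child.
      At aster: go right to poppy.
        Visit poppy.
        At poppy: go left to fern.
          fern is a leaf — visit fern.
        At poppy: no right child.
    At elm: go right to fig.
      Visit fig.
      At fig: go left to lily.
        Visit lily.
        At lily: go left to sage.
          sage is a leaf — visit sage.
        At lily: no right child.
      At fig: no right child.
  At cedar: go right to fir.
    Visit fir.
    At fir: go left to mint.
      Visit mint.
      At mint: go left to kale.
        Visit kale.
        At kale: no left child.
        At kale: go right to rye.
          rye is a leaf — visit rye.
      At mint: no right child.
    At fir: go right to ivy.
      Visit ivy.
      At ivy: go left to yew.
        Visit yew.
        At yew: go left to teak.
          teak is a leaf — visit teak.
        At yew: no right child.
      At ivy: no right child.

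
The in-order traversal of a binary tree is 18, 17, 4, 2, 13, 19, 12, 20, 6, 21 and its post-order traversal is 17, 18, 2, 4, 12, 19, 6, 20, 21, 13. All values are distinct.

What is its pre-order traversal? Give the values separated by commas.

The last element of post-order is the root; it splits in-order into left and right subtrees.
Root 13: left subtree has 4 nodes {18, 17, 4, 2}, right has 5 {19, 12, 20, 6, 21}.
  Root 4: left subtree has 2 nodes {18, 17}, right has 1 {2}.
    Root 18: left subtree has 0 nodes { }, right has 1 {17}.
  Root 21: left subtree has 4 nodes {19, 12, 20, 6}, right has 0 { }.
    Root 20: left subtree has 2 nodes {19, 12}, right has 1 {6}.
      Root 19: left subtree has 0 nodes { }, right has 1 {12}.

13, 4, 18, 17, 2, 21, 20, 19, 12, 6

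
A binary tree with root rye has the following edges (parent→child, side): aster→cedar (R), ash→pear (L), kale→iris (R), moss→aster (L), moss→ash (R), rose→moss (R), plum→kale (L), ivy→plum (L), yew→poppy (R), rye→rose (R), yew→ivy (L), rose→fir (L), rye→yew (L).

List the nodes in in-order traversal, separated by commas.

In-order visits the left subtree, then the node, then the right subtree.
At rye: go left to yew.
  At yew: go left to ivy.
    At ivy: go left to plum.
      At plum: go left to kale.
        At kale: no left child.
        Visit kale.
        At kale: go right to iris.
          iris is a leaf — visit iris.
      Visit plum.
      At plum: no right child.
    Visit ivy.
    At ivy: no right child.
  Visit yew.
  At yew: go right to poppy.
    poppy is a leaf — visit poppy.
Visit rye.
At rye: go right to rose.
  At rose: go left to fir.
    fir is a leaf — visit fir.
  Visit rose.
  At rose: go right to moss.
    At moss: go left to aster.
      At aster: no left child.
      Visit aster.
      At aster: go right to cedar.
        cedar is a leaf — visit cedar.
    Visit moss.
    At moss: go right to ash.
      At ash: go left to pear.
        pear is a leaf — visit pear.
      Visit ash.
      At ash: no right child.

kale, iris, plum, ivy, yew, poppy, rye, fir, rose, aster, cedar, moss, pear, ash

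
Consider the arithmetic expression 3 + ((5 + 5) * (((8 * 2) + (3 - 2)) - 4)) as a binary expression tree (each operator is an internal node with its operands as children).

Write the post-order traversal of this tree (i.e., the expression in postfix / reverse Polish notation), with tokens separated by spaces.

3 5 5 + 8 2 * 3 2 - + 4 - * +

Post-order on an expression tree gives postfix notation: for each operator, emit left operand, right operand, then the operator.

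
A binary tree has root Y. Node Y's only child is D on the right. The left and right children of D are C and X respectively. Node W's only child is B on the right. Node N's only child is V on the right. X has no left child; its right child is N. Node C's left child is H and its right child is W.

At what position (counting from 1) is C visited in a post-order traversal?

4

Post-order visits the left subtree, then the right subtree, then the node.
At Y: no left child.
At Y: go right to D.
  At D: go left to C.
    At C: go left to H.
      H is a leaf — visit H.
    At C: go right to W.
      At W: no left child.
      At W: go right to B.
        B is a leaf — visit B.
      Visit W.
    Visit C.
  At D: go right to X.
    At X: no left child.
    At X: go right to N.
      At N: no left child.
      At N: go right to V.
        V is a leaf — visit V.
      Visit N.
    Visit X.
  Visit D.
Visit Y.
Full post-order sequence: H, B, W, C, V, N, X, D, Y.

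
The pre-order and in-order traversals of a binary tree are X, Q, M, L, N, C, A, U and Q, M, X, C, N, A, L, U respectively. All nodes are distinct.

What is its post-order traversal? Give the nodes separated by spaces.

M Q C A N U L X

The first element of pre-order is the root; it splits in-order into left and right subtrees.
Root X: left subtree has 2 nodes {Q, M}, right has 5 {C, N, A, L, U}.
  Root Q: left subtree has 0 nodes { }, right has 1 {M}.
  Root L: left subtree has 3 nodes {C, N, A}, right has 1 {U}.
    Root N: left subtree has 1 node {C}, right has 1 {A}.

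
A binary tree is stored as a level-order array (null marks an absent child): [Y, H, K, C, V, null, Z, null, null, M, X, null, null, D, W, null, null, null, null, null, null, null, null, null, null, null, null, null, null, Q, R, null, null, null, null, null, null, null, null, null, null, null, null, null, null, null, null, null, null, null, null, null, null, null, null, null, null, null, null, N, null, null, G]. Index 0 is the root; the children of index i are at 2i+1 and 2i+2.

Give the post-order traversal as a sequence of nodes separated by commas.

C, M, X, V, H, D, N, Q, G, R, W, Z, K, Y

Post-order visits the left subtree, then the right subtree, then the node.
At Y: go left to H.
  At H: go left to C.
    C is a leaf — visit C.
  At H: go right to V.
    At V: go left to M.
      M is a leaf — visit M.
    At V: go right to X.
      X is a leaf — visit X.
    Visit V.
  Visit H.
At Y: go right to K.
  At K: no left child.
  At K: go right to Z.
    At Z: go left to D.
      D is a leaf — visit D.
    At Z: go right to W.
      At W: go left to Q.
        At Q: go left to N.
          N is a leaf — visit N.
        At Q: no right child.
        Visit Q.
      At W: go right to R.
        At R: no left child.
        At R: go right to G.
          G is a leaf — visit G.
        Visit R.
      Visit W.
    Visit Z.
  Visit K.
Visit Y.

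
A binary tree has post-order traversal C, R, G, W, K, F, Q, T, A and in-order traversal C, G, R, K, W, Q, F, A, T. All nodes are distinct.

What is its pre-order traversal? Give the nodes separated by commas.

The last element of post-order is the root; it splits in-order into left and right subtrees.
Root A: left subtree has 7 nodes {C, G, R, K, W, Q, F}, right has 1 {T}.
  Root Q: left subtree has 5 nodes {C, G, R, K, W}, right has 1 {F}.
    Root K: left subtree has 3 nodes {C, G, R}, right has 1 {W}.
      Root G: left subtree has 1 node {C}, right has 1 {R}.

A, Q, K, G, C, R, W, F, T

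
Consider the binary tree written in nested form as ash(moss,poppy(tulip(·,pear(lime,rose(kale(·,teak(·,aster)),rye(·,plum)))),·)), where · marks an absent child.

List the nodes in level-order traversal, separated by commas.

Level-order visits nodes level by level from the root, left to right within each level.
Level 0: ash
Level 1: moss, poppy
Level 2: tulip
Level 3: pear
Level 4: lime, rose
Level 5: kale, rye
Level 6: teak, plum
Level 7: aster

ash, moss, poppy, tulip, pear, lime, rose, kale, rye, teak, plum, aster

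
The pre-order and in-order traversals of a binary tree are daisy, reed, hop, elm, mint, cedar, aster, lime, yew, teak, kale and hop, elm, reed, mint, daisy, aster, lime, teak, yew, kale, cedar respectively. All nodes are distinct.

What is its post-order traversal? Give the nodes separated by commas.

elm, hop, mint, reed, teak, kale, yew, lime, aster, cedar, daisy

The first element of pre-order is the root; it splits in-order into left and right subtrees.
Root daisy: left subtree has 4 nodes {hop, elm, reed, mint}, right has 6 {aster, lime, teak, yew, kale, cedar}.
  Root reed: left subtree has 2 nodes {hop, elm}, right has 1 {mint}.
    Root hop: left subtree has 0 nodes { }, right has 1 {elm}.
  Root cedar: left subtree has 5 nodes {aster, lime, teak, yew, kale}, right has 0 { }.
    Root aster: left subtree has 0 nodes { }, right has 4 {lime, teak, yew, kale}.
      Root lime: left subtree has 0 nodes { }, right has 3 {teak, yew, kale}.
        Root yew: left subtree has 1 node {teak}, right has 1 {kale}.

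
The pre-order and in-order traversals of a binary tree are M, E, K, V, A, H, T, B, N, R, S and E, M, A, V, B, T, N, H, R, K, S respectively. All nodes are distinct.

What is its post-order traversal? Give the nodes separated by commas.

The first element of pre-order is the root; it splits in-order into left and right subtrees.
Root M: left subtree has 1 node {E}, right has 9 {A, V, B, T, N, H, R, K, S}.
  Root K: left subtree has 7 nodes {A, V, B, T, N, H, R}, right has 1 {S}.
    Root V: left subtree has 1 node {A}, right has 5 {B, T, N, H, R}.
      Root H: left subtree has 3 nodes {B, T, N}, right has 1 {R}.
        Root T: left subtree has 1 node {B}, right has 1 {N}.

E, A, B, N, T, R, H, V, S, K, M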